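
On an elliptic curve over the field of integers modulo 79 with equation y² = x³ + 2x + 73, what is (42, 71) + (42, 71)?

tangent at (42, 71): λ = (3·42² + 2)/(2·71) ≡ 1/63. 63⁻¹ ≡ 74 (mod 79), so λ ≡ 1·74 ≡ 74.
  x = λ² - 42 - 42 = 5476 - 84 ≡ 20; y = λ·(42 - 20) - 71 ≡ 56. → (20, 56)

(20, 56)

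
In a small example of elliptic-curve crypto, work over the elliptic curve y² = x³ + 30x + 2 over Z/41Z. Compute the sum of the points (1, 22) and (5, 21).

(12, 32)

(1, 22) + (5, 21). λ = (21 - 22)/(5 - 1) ≡ 40/4 mod 41. 4⁻¹ ≡ 31 (mod 41) since 4·31 = 124 ≡ 1, so λ ≡ 10.
  x = λ² - 1 - 5 = 100 - 6 ≡ 12; y = λ·(1 - 12) - 22 ≡ 32. → (12, 32)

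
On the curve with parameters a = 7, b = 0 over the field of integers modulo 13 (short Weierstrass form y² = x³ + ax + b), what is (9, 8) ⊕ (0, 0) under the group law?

(8, 3)

(9, 8) + (0, 0). λ = (0 - 8)/(0 - 9) ≡ 5/4 mod 13. 4⁻¹ ≡ 10 (mod 13) since 4·10 = 40 ≡ 1, so λ ≡ 11.
  x = λ² - 9 - 0 = 121 - 9 ≡ 8; y = λ·(9 - 8) - 8 ≡ 3. → (8, 3)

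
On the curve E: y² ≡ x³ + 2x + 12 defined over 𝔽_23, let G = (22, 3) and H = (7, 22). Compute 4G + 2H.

(11, 13)

First 4G:
Repeated addition: build up to 4G.
2G: tangent at (22, 3): λ = (3·22² + 2)/(2·3) ≡ 5/6. 6⁻¹ ≡ 4 (mod 23), so λ ≡ 5·4 ≡ 20.
  x = λ² - 22 - 22 = 400 - 44 ≡ 11; y = λ·(22 - 11) - 3 ≡ 10. → (11, 10)
3G: (11, 10) + (22, 3). λ = (3 - 10)/(22 - 11) ≡ 16/11 mod 23. 11⁻¹ ≡ 21 (mod 23), so λ ≡ 14.
  x = λ² - 11 - 22 = 196 - 33 ≡ 2; y = λ·(11 - 2) - 10 ≡ 1. → (2, 1)
4G: (2, 1) + (22, 3). λ = (3 - 1)/(22 - 2) ≡ 2/20 mod 23. 20⁻¹ ≡ 15 (mod 23) since 20·15 = 300 ≡ 1, so λ ≡ 7.
  x = λ² - 2 - 22 = 49 - 24 ≡ 2; y = λ·(2 - 2) - 1 ≡ 22. → (2, 22)
4G = (2, 22).
Next 2H:
Repeated addition: build up to 2H.
2H: tangent at (7, 22): λ = (3·7² + 2)/(2·22) ≡ 11/21. 21⁻¹ ≡ 11 (mod 23) since 21·11 = 231 ≡ 1, so λ ≡ 11·11 ≡ 6.
  x = λ² - 7 - 7 = 36 - 14 ≡ 22; y = λ·(7 - 22) - 22 ≡ 3. → (22, 3)
2H = (22, 3).
Finally 4G + 2H:
(2, 22) + (22, 3). λ = (3 - 22)/(22 - 2) ≡ 4/20 mod 23. 20⁻¹ ≡ 15 (mod 23), so λ ≡ 14.
  x = λ² - 2 - 22 = 196 - 24 ≡ 11; y = λ·(2 - 11) - 22 ≡ 13. → (11, 13)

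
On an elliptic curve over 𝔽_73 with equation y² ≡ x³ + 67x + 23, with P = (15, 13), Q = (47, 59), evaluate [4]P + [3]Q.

First 4P:
Repeated addition: build up to 4P.
2P: tangent at (15, 13): λ = (3·15² + 67)/(2·13) ≡ 12/26. 26⁻¹ ≡ 59 (mod 73), so λ ≡ 12·59 ≡ 51.
  x = λ² - 15 - 15 = 2601 - 30 ≡ 16; y = λ·(15 - 16) - 13 ≡ 9. → (16, 9)
3P: (16, 9) + (15, 13). λ = (13 - 9)/(15 - 16) ≡ 4/72 mod 73. 72⁻¹ ≡ 72 (mod 73), so λ ≡ 69.
  x = λ² - 16 - 15 = 4761 - 31 ≡ 58; y = λ·(16 - 58) - 9 ≡ 13. → (58, 13)
4P: (58, 13) + (15, 13). λ = (13 - 13)/(15 - 58) ≡ 0/30 mod 73. 30⁻¹ ≡ 56 (mod 73) since 30·56 = 1680 ≡ 1, so λ ≡ 0.
  x = λ² - 58 - 15 = 0 - 73 ≡ 0; y = λ·(58 - 0) - 13 ≡ 60. → (0, 60)
4P = (0, 60).
Next 3Q:
Repeated addition: build up to 3Q.
2Q: tangent at (47, 59): λ = (3·47² + 67)/(2·59) ≡ 51/45. 45⁻¹ ≡ 13 (mod 73), so λ ≡ 51·13 ≡ 6.
  x = λ² - 47 - 47 = 36 - 94 ≡ 15; y = λ·(47 - 15) - 59 ≡ 60. → (15, 60)
3Q: (15, 60) + (47, 59). λ = (59 - 60)/(47 - 15) ≡ 72/32 mod 73. 32⁻¹ ≡ 16 (mod 73), so λ ≡ 57.
  x = λ² - 15 - 47 = 3249 - 62 ≡ 48; y = λ·(15 - 48) - 60 ≡ 30. → (48, 30)
3Q = (48, 30).
Finally 4P + 3Q:
(0, 60) + (48, 30). λ = (30 - 60)/(48 - 0) ≡ 43/48 mod 73. 48⁻¹ ≡ 35 (mod 73) since 48·35 = 1680 ≡ 1, so λ ≡ 45.
  x = λ² - 0 - 48 = 2025 - 48 ≡ 6; y = λ·(0 - 6) - 60 ≡ 35. → (6, 35)

(6, 35)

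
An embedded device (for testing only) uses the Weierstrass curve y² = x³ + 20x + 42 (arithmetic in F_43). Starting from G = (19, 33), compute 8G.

(19, 10)

Double-and-add on 8 = (1000)₂. Start with G = (19, 33) for the leading 1-bit.
double: tangent at (19, 33): λ = (3·19² + 20)/(2·33) ≡ 28/23. 23⁻¹ ≡ 15 (mod 43), so λ ≡ 28·15 ≡ 33.
  x = λ² - 19 - 19 = 1089 - 38 ≡ 19; y = λ·(19 - 19) - 33 ≡ 10. → (19, 10)
double: tangent at (19, 10): λ = (3·19² + 20)/(2·10) ≡ 28/20. 20⁻¹ ≡ 28 (mod 43) since 20·28 = 560 ≡ 1, so λ ≡ 28·28 ≡ 10.
  x = λ² - 19 - 19 = 100 - 38 ≡ 19; y = λ·(19 - 19) - 10 ≡ 33. → (19, 33)
double: tangent at (19, 33): λ = (3·19² + 20)/(2·33) ≡ 28/23. 23⁻¹ ≡ 15 (mod 43) since 23·15 = 345 ≡ 1, so λ ≡ 28·15 ≡ 33.
  x = λ² - 19 - 19 = 1089 - 38 ≡ 19; y = λ·(19 - 19) - 33 ≡ 10. → (19, 10)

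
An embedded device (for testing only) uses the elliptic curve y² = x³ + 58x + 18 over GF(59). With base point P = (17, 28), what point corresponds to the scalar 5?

(37, 22)

Repeated addition: build up to 5P.
2P: tangent at (17, 28): λ = (3·17² + 58)/(2·28) ≡ 40/56. 56⁻¹ ≡ 39 (mod 59), so λ ≡ 40·39 ≡ 26.
  x = λ² - 17 - 17 = 676 - 34 ≡ 52; y = λ·(17 - 52) - 28 ≡ 6. → (52, 6)
3P: (52, 6) + (17, 28). λ = (28 - 6)/(17 - 52) ≡ 22/24 mod 59. 24⁻¹ ≡ 32 (mod 59), so λ ≡ 55.
  x = λ² - 52 - 17 = 3025 - 69 ≡ 6; y = λ·(52 - 6) - 6 ≡ 46. → (6, 46)
4P: (6, 46) + (17, 28). λ = (28 - 46)/(17 - 6) ≡ 41/11 mod 59. 11⁻¹ ≡ 43 (mod 59) since 11·43 = 473 ≡ 1, so λ ≡ 52.
  x = λ² - 6 - 17 = 2704 - 23 ≡ 26; y = λ·(6 - 26) - 46 ≡ 35. → (26, 35)
5P: (26, 35) + (17, 28). λ = (28 - 35)/(17 - 26) ≡ 52/50 mod 59. 50⁻¹ ≡ 13 (mod 59), so λ ≡ 27.
  x = λ² - 26 - 17 = 729 - 43 ≡ 37; y = λ·(26 - 37) - 35 ≡ 22. → (37, 22)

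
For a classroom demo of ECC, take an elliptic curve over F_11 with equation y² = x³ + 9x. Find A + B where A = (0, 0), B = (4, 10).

(0, 0) + (4, 10). λ = (10 - 0)/(4 - 0) ≡ 10/4 mod 11. 4⁻¹ ≡ 3 (mod 11), so λ ≡ 8.
  x = λ² - 0 - 4 = 64 - 4 ≡ 5; y = λ·(0 - 5) - 0 ≡ 4. → (5, 4)

(5, 4)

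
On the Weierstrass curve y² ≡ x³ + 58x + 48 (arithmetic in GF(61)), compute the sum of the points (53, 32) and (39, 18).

(31, 51)

(53, 32) + (39, 18). λ = (18 - 32)/(39 - 53) ≡ 47/47 mod 61. 47⁻¹ ≡ 13 (mod 61), so λ ≡ 1.
  x = λ² - 53 - 39 = 1 - 92 ≡ 31; y = λ·(53 - 31) - 32 ≡ 51. → (31, 51)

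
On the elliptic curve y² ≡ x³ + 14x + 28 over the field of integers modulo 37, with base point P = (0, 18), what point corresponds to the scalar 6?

Repeated addition: build up to 6P.
2P: tangent at (0, 18): λ = (3·0² + 14)/(2·18) ≡ 14/36. 36⁻¹ ≡ 36 (mod 37) since 36·36 = 1296 ≡ 1, so λ ≡ 14·36 ≡ 23.
  x = λ² - 0 - 0 = 529 - 0 ≡ 11; y = λ·(0 - 11) - 18 ≡ 25. → (11, 25)
3P: (11, 25) + (0, 18). λ = (18 - 25)/(0 - 11) ≡ 30/26 mod 37. 26⁻¹ ≡ 10 (mod 37) since 26·10 = 260 ≡ 1, so λ ≡ 4.
  x = λ² - 11 - 0 = 16 - 11 ≡ 5; y = λ·(11 - 5) - 25 ≡ 36. → (5, 36)
4P: (5, 36) + (0, 18). λ = (18 - 36)/(0 - 5) ≡ 19/32 mod 37. 32⁻¹ ≡ 22 (mod 37), so λ ≡ 11.
  x = λ² - 5 - 0 = 121 - 5 ≡ 5; y = λ·(5 - 5) - 36 ≡ 1. → (5, 1)
5P: (5, 1) + (0, 18). λ = (18 - 1)/(0 - 5) ≡ 17/32 mod 37. 32⁻¹ ≡ 22 (mod 37) since 32·22 = 704 ≡ 1, so λ ≡ 4.
  x = λ² - 5 - 0 = 16 - 5 ≡ 11; y = λ·(5 - 11) - 1 ≡ 12. → (11, 12)
6P: (11, 12) + (0, 18). λ = (18 - 12)/(0 - 11) ≡ 6/26 mod 37. 26⁻¹ ≡ 10 (mod 37), so λ ≡ 23.
  x = λ² - 11 - 0 = 529 - 11 ≡ 0; y = λ·(11 - 0) - 12 ≡ 19. → (0, 19)

(0, 19)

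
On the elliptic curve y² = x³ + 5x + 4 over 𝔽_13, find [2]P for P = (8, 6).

tangent at (8, 6): λ = (3·8² + 5)/(2·6) ≡ 2/12. 12⁻¹ ≡ 12 (mod 13) since 12·12 = 144 ≡ 1, so λ ≡ 2·12 ≡ 11.
  x = λ² - 8 - 8 = 121 - 16 ≡ 1; y = λ·(8 - 1) - 6 ≡ 6. → (1, 6)

(1, 6)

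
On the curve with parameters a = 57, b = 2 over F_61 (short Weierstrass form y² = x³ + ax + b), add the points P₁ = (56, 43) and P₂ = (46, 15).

(56, 43) + (46, 15). λ = (15 - 43)/(46 - 56) ≡ 33/51 mod 61. 51⁻¹ ≡ 6 (mod 61), so λ ≡ 15.
  x = λ² - 56 - 46 = 225 - 102 ≡ 1; y = λ·(56 - 1) - 43 ≡ 50. → (1, 50)

(1, 50)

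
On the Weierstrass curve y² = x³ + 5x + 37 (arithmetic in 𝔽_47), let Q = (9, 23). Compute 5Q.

(37, 31)

Repeated addition: build up to 5Q.
2Q: tangent at (9, 23): λ = (3·9² + 5)/(2·23) ≡ 13/46. 46⁻¹ ≡ 46 (mod 47), so λ ≡ 13·46 ≡ 34.
  x = λ² - 9 - 9 = 1156 - 18 ≡ 10; y = λ·(9 - 10) - 23 ≡ 37. → (10, 37)
3Q: (10, 37) + (9, 23). λ = (23 - 37)/(9 - 10) ≡ 33/46 mod 47. 46⁻¹ ≡ 46 (mod 47), so λ ≡ 14.
  x = λ² - 10 - 9 = 196 - 19 ≡ 36; y = λ·(10 - 36) - 37 ≡ 22. → (36, 22)
4Q: (36, 22) + (9, 23). λ = (23 - 22)/(9 - 36) ≡ 1/20 mod 47. 20⁻¹ ≡ 40 (mod 47), so λ ≡ 40.
  x = λ² - 36 - 9 = 1600 - 45 ≡ 4; y = λ·(36 - 4) - 22 ≡ 36. → (4, 36)
5Q: (4, 36) + (9, 23). λ = (23 - 36)/(9 - 4) ≡ 34/5 mod 47. 5⁻¹ ≡ 19 (mod 47) since 5·19 = 95 ≡ 1, so λ ≡ 35.
  x = λ² - 4 - 9 = 1225 - 13 ≡ 37; y = λ·(4 - 37) - 36 ≡ 31. → (37, 31)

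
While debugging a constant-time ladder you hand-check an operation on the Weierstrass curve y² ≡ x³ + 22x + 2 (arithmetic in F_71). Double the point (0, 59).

tangent at (0, 59): λ = (3·0² + 22)/(2·59) ≡ 22/47. 47⁻¹ ≡ 68 (mod 71) since 47·68 = 3196 ≡ 1, so λ ≡ 22·68 ≡ 5.
  x = λ² - 0 - 0 = 25 - 0 ≡ 25; y = λ·(0 - 25) - 59 ≡ 29. → (25, 29)

(25, 29)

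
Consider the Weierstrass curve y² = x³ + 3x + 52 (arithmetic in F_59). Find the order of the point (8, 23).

2P: tangent at (8, 23): λ = (3·8² + 3)/(2·23) ≡ 18/46. 46⁻¹ ≡ 9 (mod 59), so λ ≡ 18·9 ≡ 44.
  x = λ² - 8 - 8 = 1936 - 16 ≡ 32; y = λ·(8 - 32) - 23 ≡ 42. → (32, 42)
3P: (32, 42) + (8, 23). λ = (23 - 42)/(8 - 32) ≡ 40/35 mod 59. 35⁻¹ ≡ 27 (mod 59) since 35·27 = 945 ≡ 1, so λ ≡ 18.
  x = λ² - 32 - 8 = 324 - 40 ≡ 48; y = λ·(32 - 48) - 42 ≡ 24. → (48, 24)
4P: (48, 24) + (8, 23). λ = (23 - 24)/(8 - 48) ≡ 58/19 mod 59. 19⁻¹ ≡ 28 (mod 59), so λ ≡ 31.
  x = λ² - 48 - 8 = 961 - 56 ≡ 20; y = λ·(48 - 20) - 24 ≡ 18. → (20, 18)
5P: (20, 18) + (8, 23). λ = (23 - 18)/(8 - 20) ≡ 5/47 mod 59. 47⁻¹ ≡ 54 (mod 59), so λ ≡ 34.
  x = λ² - 20 - 8 = 1156 - 28 ≡ 7; y = λ·(20 - 7) - 18 ≡ 11. → (7, 11)
6P: (7, 11) + (8, 23). λ = (23 - 11)/(8 - 7) ≡ 12/1 mod 59. 1⁻¹ ≡ 1 (mod 59) since 1·1 = 1 ≡ 1, so λ ≡ 12.
  x = λ² - 7 - 8 = 144 - 15 ≡ 11; y = λ·(7 - 11) - 11 ≡ 0. → (11, 0)
7P: (11, 0) + (8, 23). λ = (23 - 0)/(8 - 11) ≡ 23/56 mod 59. 56⁻¹ ≡ 39 (mod 59) since 56·39 = 2184 ≡ 1, so λ ≡ 12.
  x = λ² - 11 - 8 = 144 - 19 ≡ 7; y = λ·(11 - 7) - 0 ≡ 48. → (7, 48)
8P: (7, 48) + (8, 23). λ = (23 - 48)/(8 - 7) ≡ 34/1 mod 59. 1⁻¹ ≡ 1 (mod 59), so λ ≡ 34.
  x = λ² - 7 - 8 = 1156 - 15 ≡ 20; y = λ·(7 - 20) - 48 ≡ 41. → (20, 41)
9P: (20, 41) + (8, 23). λ = (23 - 41)/(8 - 20) ≡ 41/47 mod 59. 47⁻¹ ≡ 54 (mod 59), so λ ≡ 31.
  x = λ² - 20 - 8 = 961 - 28 ≡ 48; y = λ·(20 - 48) - 41 ≡ 35. → (48, 35)
10P: (48, 35) + (8, 23). λ = (23 - 35)/(8 - 48) ≡ 47/19 mod 59. 19⁻¹ ≡ 28 (mod 59) since 19·28 = 532 ≡ 1, so λ ≡ 18.
  x = λ² - 48 - 8 = 324 - 56 ≡ 32; y = λ·(48 - 32) - 35 ≡ 17. → (32, 17)
11P: (32, 17) + (8, 23). λ = (23 - 17)/(8 - 32) ≡ 6/35 mod 59. 35⁻¹ ≡ 27 (mod 59), so λ ≡ 44.
  x = λ² - 32 - 8 = 1936 - 40 ≡ 8; y = λ·(32 - 8) - 17 ≡ 36. → (8, 36)
12P: (8, 36) + (8, 23): same x and y₁ ≡ -y₂, so the sum is O.
12P = O, so the order is 12.

12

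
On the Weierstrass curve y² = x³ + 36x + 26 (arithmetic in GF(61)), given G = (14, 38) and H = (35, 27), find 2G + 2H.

(16, 60)

First 2G:
Repeated addition: build up to 2G.
2G: tangent at (14, 38): λ = (3·14² + 36)/(2·38) ≡ 14/15. 15⁻¹ ≡ 57 (mod 61), so λ ≡ 14·57 ≡ 5.
  x = λ² - 14 - 14 = 25 - 28 ≡ 58; y = λ·(14 - 58) - 38 ≡ 47. → (58, 47)
2G = (58, 47).
Next 2H:
Repeated addition: build up to 2H.
2H: tangent at (35, 27): λ = (3·35² + 36)/(2·27) ≡ 51/54. 54⁻¹ ≡ 26 (mod 61), so λ ≡ 51·26 ≡ 45.
  x = λ² - 35 - 35 = 2025 - 70 ≡ 3; y = λ·(35 - 3) - 27 ≡ 10. → (3, 10)
2H = (3, 10).
Finally 2G + 2H:
(58, 47) + (3, 10). λ = (10 - 47)/(3 - 58) ≡ 24/6 mod 61. 6⁻¹ ≡ 51 (mod 61) since 6·51 = 306 ≡ 1, so λ ≡ 4.
  x = λ² - 58 - 3 = 16 - 61 ≡ 16; y = λ·(58 - 16) - 47 ≡ 60. → (16, 60)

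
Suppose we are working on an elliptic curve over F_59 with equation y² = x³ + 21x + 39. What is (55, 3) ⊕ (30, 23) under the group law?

(36, 29)

(55, 3) + (30, 23). λ = (23 - 3)/(30 - 55) ≡ 20/34 mod 59. 34⁻¹ ≡ 33 (mod 59), so λ ≡ 11.
  x = λ² - 55 - 30 = 121 - 85 ≡ 36; y = λ·(55 - 36) - 3 ≡ 29. → (36, 29)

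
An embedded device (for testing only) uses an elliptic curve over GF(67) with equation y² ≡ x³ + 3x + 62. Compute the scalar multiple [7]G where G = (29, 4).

(28, 51)

Double-and-add on 7 = (111)₂. Start with G = (29, 4) for the leading 1-bit.
double: tangent at (29, 4): λ = (3·29² + 3)/(2·4) ≡ 47/8. 8⁻¹ ≡ 42 (mod 67), so λ ≡ 47·42 ≡ 31.
  x = λ² - 29 - 29 = 961 - 58 ≡ 32; y = λ·(29 - 32) - 4 ≡ 37. → (32, 37)
add G: (32, 37) + (29, 4). λ = (4 - 37)/(29 - 32) ≡ 34/64 mod 67. 64⁻¹ ≡ 22 (mod 67) since 64·22 = 1408 ≡ 1, so λ ≡ 11.
  x = λ² - 32 - 29 = 121 - 61 ≡ 60; y = λ·(32 - 60) - 37 ≡ 57. → (60, 57)
double: tangent at (60, 57): λ = (3·60² + 3)/(2·57) ≡ 16/47. 47⁻¹ ≡ 10 (mod 67), so λ ≡ 16·10 ≡ 26.
  x = λ² - 60 - 60 = 676 - 120 ≡ 20; y = λ·(60 - 20) - 57 ≡ 45. → (20, 45)
add G: (20, 45) + (29, 4). λ = (4 - 45)/(29 - 20) ≡ 26/9 mod 67. 9⁻¹ ≡ 15 (mod 67) since 9·15 = 135 ≡ 1, so λ ≡ 55.
  x = λ² - 20 - 29 = 3025 - 49 ≡ 28; y = λ·(20 - 28) - 45 ≡ 51. → (28, 51)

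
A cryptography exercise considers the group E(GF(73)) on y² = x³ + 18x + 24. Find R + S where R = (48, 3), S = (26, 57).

(37, 43)

(48, 3) + (26, 57). λ = (57 - 3)/(26 - 48) ≡ 54/51 mod 73. 51⁻¹ ≡ 63 (mod 73), so λ ≡ 44.
  x = λ² - 48 - 26 = 1936 - 74 ≡ 37; y = λ·(48 - 37) - 3 ≡ 43. → (37, 43)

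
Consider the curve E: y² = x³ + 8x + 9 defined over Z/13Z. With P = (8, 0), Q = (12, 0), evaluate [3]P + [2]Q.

(8, 0)

First 3P:
Repeated addition: build up to 3P.
2P: (8, 0) + (8, 0): same x and y₁ ≡ -y₂, so the sum is ∞.
3P: ∞ + (8, 0) = (8, 0) (identity).
3P = (8, 0).
Next 2Q:
Repeated addition: build up to 2Q.
2Q: (12, 0) + (12, 0): same x and y₁ ≡ -y₂, so the sum is ∞.
2Q = ∞.
Finally 3P + 2Q:
(8, 0) + ∞ = (8, 0) (identity).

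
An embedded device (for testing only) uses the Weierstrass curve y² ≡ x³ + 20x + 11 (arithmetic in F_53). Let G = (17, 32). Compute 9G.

Repeated addition: build up to 9G.
2G: tangent at (17, 32): λ = (3·17² + 20)/(2·32) ≡ 39/11. 11⁻¹ ≡ 29 (mod 53), so λ ≡ 39·29 ≡ 18.
  x = λ² - 17 - 17 = 324 - 34 ≡ 25; y = λ·(17 - 25) - 32 ≡ 36. → (25, 36)
3G: (25, 36) + (17, 32). λ = (32 - 36)/(17 - 25) ≡ 49/45 mod 53. 45⁻¹ ≡ 33 (mod 53) since 45·33 = 1485 ≡ 1, so λ ≡ 27.
  x = λ² - 25 - 17 = 729 - 42 ≡ 51; y = λ·(25 - 51) - 36 ≡ 4. → (51, 4)
4G: (51, 4) + (17, 32). λ = (32 - 4)/(17 - 51) ≡ 28/19 mod 53. 19⁻¹ ≡ 14 (mod 53), so λ ≡ 21.
  x = λ² - 51 - 17 = 441 - 68 ≡ 2; y = λ·(51 - 2) - 4 ≡ 18. → (2, 18)
5G: (2, 18) + (17, 32). λ = (32 - 18)/(17 - 2) ≡ 14/15 mod 53. 15⁻¹ ≡ 46 (mod 53), so λ ≡ 8.
  x = λ² - 2 - 17 = 64 - 19 ≡ 45; y = λ·(2 - 45) - 18 ≡ 9. → (45, 9)
6G: (45, 9) + (17, 32). λ = (32 - 9)/(17 - 45) ≡ 23/25 mod 53. 25⁻¹ ≡ 17 (mod 53), so λ ≡ 20.
  x = λ² - 45 - 17 = 400 - 62 ≡ 20; y = λ·(45 - 20) - 9 ≡ 14. → (20, 14)
7G: (20, 14) + (17, 32). λ = (32 - 14)/(17 - 20) ≡ 18/50 mod 53. 50⁻¹ ≡ 35 (mod 53), so λ ≡ 47.
  x = λ² - 20 - 17 = 2209 - 37 ≡ 52; y = λ·(20 - 52) - 14 ≡ 19. → (52, 19)
8G: (52, 19) + (17, 32). λ = (32 - 19)/(17 - 52) ≡ 13/18 mod 53. 18⁻¹ ≡ 3 (mod 53) since 18·3 = 54 ≡ 1, so λ ≡ 39.
  x = λ² - 52 - 17 = 1521 - 69 ≡ 21; y = λ·(52 - 21) - 19 ≡ 24. → (21, 24)
9G: (21, 24) + (17, 32). λ = (32 - 24)/(17 - 21) ≡ 8/49 mod 53. 49⁻¹ ≡ 13 (mod 53) since 49·13 = 637 ≡ 1, so λ ≡ 51.
  x = λ² - 21 - 17 = 2601 - 38 ≡ 19; y = λ·(21 - 19) - 24 ≡ 25. → (19, 25)

(19, 25)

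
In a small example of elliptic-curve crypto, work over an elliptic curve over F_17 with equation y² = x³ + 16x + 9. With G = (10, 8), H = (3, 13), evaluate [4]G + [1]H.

(1, 3)

First 4G:
Repeated addition: build up to 4G.
2G: tangent at (10, 8): λ = (3·10² + 16)/(2·8) ≡ 10/16. 16⁻¹ ≡ 16 (mod 17), so λ ≡ 10·16 ≡ 7.
  x = λ² - 10 - 10 = 49 - 20 ≡ 12; y = λ·(10 - 12) - 8 ≡ 12. → (12, 12)
3G: (12, 12) + (10, 8). λ = (8 - 12)/(10 - 12) ≡ 13/15 mod 17. 15⁻¹ ≡ 8 (mod 17) since 15·8 = 120 ≡ 1, so λ ≡ 2.
  x = λ² - 12 - 10 = 4 - 22 ≡ 16; y = λ·(12 - 16) - 12 ≡ 14. → (16, 14)
4G: (16, 14) + (10, 8). λ = (8 - 14)/(10 - 16) ≡ 11/11 mod 17. 11⁻¹ ≡ 14 (mod 17), so λ ≡ 1.
  x = λ² - 16 - 10 = 1 - 26 ≡ 9; y = λ·(16 - 9) - 14 ≡ 10. → (9, 10)
4G = (9, 10).
Finally 4G + H:
(9, 10) + (3, 13). λ = (13 - 10)/(3 - 9) ≡ 3/11 mod 17. 11⁻¹ ≡ 14 (mod 17), so λ ≡ 8.
  x = λ² - 9 - 3 = 64 - 12 ≡ 1; y = λ·(9 - 1) - 10 ≡ 3. → (1, 3)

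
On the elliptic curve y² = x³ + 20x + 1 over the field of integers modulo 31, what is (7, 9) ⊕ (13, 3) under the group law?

(7, 9) + (13, 3). λ = (3 - 9)/(13 - 7) ≡ 25/6 mod 31. 6⁻¹ ≡ 26 (mod 31) since 6·26 = 156 ≡ 1, so λ ≡ 30.
  x = λ² - 7 - 13 = 900 - 20 ≡ 12; y = λ·(7 - 12) - 9 ≡ 27. → (12, 27)

(12, 27)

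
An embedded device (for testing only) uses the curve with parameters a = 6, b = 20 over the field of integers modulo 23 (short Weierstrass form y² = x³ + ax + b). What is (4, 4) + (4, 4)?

tangent at (4, 4): λ = (3·4² + 6)/(2·4) ≡ 8/8. 8⁻¹ ≡ 3 (mod 23) since 8·3 = 24 ≡ 1, so λ ≡ 8·3 ≡ 1.
  x = λ² - 4 - 4 = 1 - 8 ≡ 16; y = λ·(4 - 16) - 4 ≡ 7. → (16, 7)

(16, 7)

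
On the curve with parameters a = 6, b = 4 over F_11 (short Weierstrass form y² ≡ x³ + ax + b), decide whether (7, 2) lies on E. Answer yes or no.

yes

y² = 2² ≡ 4; x³ + 6x + 4 = 389 ≡ 4 (mod 11). 4 = 4.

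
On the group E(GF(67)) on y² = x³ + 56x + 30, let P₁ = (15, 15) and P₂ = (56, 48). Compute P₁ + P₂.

(15, 15) + (56, 48). λ = (48 - 15)/(56 - 15) ≡ 33/41 mod 67. 41⁻¹ ≡ 18 (mod 67), so λ ≡ 58.
  x = λ² - 15 - 56 = 3364 - 71 ≡ 10; y = λ·(15 - 10) - 15 ≡ 7. → (10, 7)

(10, 7)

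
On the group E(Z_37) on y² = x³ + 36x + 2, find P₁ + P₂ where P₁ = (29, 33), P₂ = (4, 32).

(29, 33) + (4, 32). λ = (32 - 33)/(4 - 29) ≡ 36/12 mod 37. 12⁻¹ ≡ 34 (mod 37) since 12·34 = 408 ≡ 1, so λ ≡ 3.
  x = λ² - 29 - 4 = 9 - 33 ≡ 13; y = λ·(29 - 13) - 33 ≡ 15. → (13, 15)

(13, 15)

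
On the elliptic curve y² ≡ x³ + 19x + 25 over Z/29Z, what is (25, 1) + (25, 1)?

tangent at (25, 1): λ = (3·25² + 19)/(2·1) ≡ 9/2. 2⁻¹ ≡ 15 (mod 29), so λ ≡ 9·15 ≡ 19.
  x = λ² - 25 - 25 = 361 - 50 ≡ 21; y = λ·(25 - 21) - 1 ≡ 17. → (21, 17)

(21, 17)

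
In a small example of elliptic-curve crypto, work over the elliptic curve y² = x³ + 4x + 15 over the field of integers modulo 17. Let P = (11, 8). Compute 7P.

Repeated addition: build up to 7P.
2P: tangent at (11, 8): λ = (3·11² + 4)/(2·8) ≡ 10/16. 16⁻¹ ≡ 16 (mod 17), so λ ≡ 10·16 ≡ 7.
  x = λ² - 11 - 11 = 49 - 22 ≡ 10; y = λ·(11 - 10) - 8 ≡ 16. → (10, 16)
3P: (10, 16) + (11, 8). λ = (8 - 16)/(11 - 10) ≡ 9/1 mod 17. 1⁻¹ ≡ 1 (mod 17) since 1·1 = 1 ≡ 1, so λ ≡ 9.
  x = λ² - 10 - 11 = 81 - 21 ≡ 9; y = λ·(10 - 9) - 16 ≡ 10. → (9, 10)
4P: (9, 10) + (11, 8). λ = (8 - 10)/(11 - 9) ≡ 15/2 mod 17. 2⁻¹ ≡ 9 (mod 17), so λ ≡ 16.
  x = λ² - 9 - 11 = 256 - 20 ≡ 15; y = λ·(9 - 15) - 10 ≡ 13. → (15, 13)
5P: (15, 13) + (11, 8). λ = (8 - 13)/(11 - 15) ≡ 12/13 mod 17. 13⁻¹ ≡ 4 (mod 17), so λ ≡ 14.
  x = λ² - 15 - 11 = 196 - 26 ≡ 0; y = λ·(15 - 0) - 13 ≡ 10. → (0, 10)
6P: (0, 10) + (11, 8). λ = (8 - 10)/(11 - 0) ≡ 15/11 mod 17. 11⁻¹ ≡ 14 (mod 17), so λ ≡ 6.
  x = λ² - 0 - 11 = 36 - 11 ≡ 8; y = λ·(0 - 8) - 10 ≡ 10. → (8, 10)
7P: (8, 10) + (11, 8). λ = (8 - 10)/(11 - 8) ≡ 15/3 mod 17. 3⁻¹ ≡ 6 (mod 17) since 3·6 = 18 ≡ 1, so λ ≡ 5.
  x = λ² - 8 - 11 = 25 - 19 ≡ 6; y = λ·(8 - 6) - 10 ≡ 0. → (6, 0)

(6, 0)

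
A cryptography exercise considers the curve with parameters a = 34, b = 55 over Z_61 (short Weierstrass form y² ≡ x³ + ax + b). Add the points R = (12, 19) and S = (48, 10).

(12, 19) + (48, 10). λ = (10 - 19)/(48 - 12) ≡ 52/36 mod 61. 36⁻¹ ≡ 39 (mod 61), so λ ≡ 15.
  x = λ² - 12 - 48 = 225 - 60 ≡ 43; y = λ·(12 - 43) - 19 ≡ 4. → (43, 4)

(43, 4)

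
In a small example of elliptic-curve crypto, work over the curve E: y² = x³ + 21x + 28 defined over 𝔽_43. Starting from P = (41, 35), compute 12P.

O

Repeated addition: build up to 12P.
2P: tangent at (41, 35): λ = (3·41² + 21)/(2·35) ≡ 33/27. 27⁻¹ ≡ 8 (mod 43), so λ ≡ 33·8 ≡ 6.
  x = λ² - 41 - 41 = 36 - 82 ≡ 40; y = λ·(41 - 40) - 35 ≡ 14. → (40, 14)
3P: (40, 14) + (41, 35). λ = (35 - 14)/(41 - 40) ≡ 21/1 mod 43. 1⁻¹ ≡ 1 (mod 43), so λ ≡ 21.
  x = λ² - 40 - 41 = 441 - 81 ≡ 16; y = λ·(40 - 16) - 14 ≡ 17. → (16, 17)
4P: (16, 17) + (41, 35). λ = (35 - 17)/(41 - 16) ≡ 18/25 mod 43. 25⁻¹ ≡ 31 (mod 43), so λ ≡ 42.
  x = λ² - 16 - 41 = 1764 - 57 ≡ 30; y = λ·(16 - 30) - 17 ≡ 40. → (30, 40)
5P: (30, 40) + (41, 35). λ = (35 - 40)/(41 - 30) ≡ 38/11 mod 43. 11⁻¹ ≡ 4 (mod 43) since 11·4 = 44 ≡ 1, so λ ≡ 23.
  x = λ² - 30 - 41 = 529 - 71 ≡ 28; y = λ·(30 - 28) - 40 ≡ 6. → (28, 6)
6P: (28, 6) + (41, 35). λ = (35 - 6)/(41 - 28) ≡ 29/13 mod 43. 13⁻¹ ≡ 10 (mod 43), so λ ≡ 32.
  x = λ² - 28 - 41 = 1024 - 69 ≡ 9; y = λ·(28 - 9) - 6 ≡ 0. → (9, 0)
7P: (9, 0) + (41, 35). λ = (35 - 0)/(41 - 9) ≡ 35/32 mod 43. 32⁻¹ ≡ 39 (mod 43), so λ ≡ 32.
  x = λ² - 9 - 41 = 1024 - 50 ≡ 28; y = λ·(9 - 28) - 0 ≡ 37. → (28, 37)
8P: (28, 37) + (41, 35). λ = (35 - 37)/(41 - 28) ≡ 41/13 mod 43. 13⁻¹ ≡ 10 (mod 43), so λ ≡ 23.
  x = λ² - 28 - 41 = 529 - 69 ≡ 30; y = λ·(28 - 30) - 37 ≡ 3. → (30, 3)
9P: (30, 3) + (41, 35). λ = (35 - 3)/(41 - 30) ≡ 32/11 mod 43. 11⁻¹ ≡ 4 (mod 43), so λ ≡ 42.
  x = λ² - 30 - 41 = 1764 - 71 ≡ 16; y = λ·(30 - 16) - 3 ≡ 26. → (16, 26)
10P: (16, 26) + (41, 35). λ = (35 - 26)/(41 - 16) ≡ 9/25 mod 43. 25⁻¹ ≡ 31 (mod 43), so λ ≡ 21.
  x = λ² - 16 - 41 = 441 - 57 ≡ 40; y = λ·(16 - 40) - 26 ≡ 29. → (40, 29)
11P: (40, 29) + (41, 35). λ = (35 - 29)/(41 - 40) ≡ 6/1 mod 43. 1⁻¹ ≡ 1 (mod 43) since 1·1 = 1 ≡ 1, so λ ≡ 6.
  x = λ² - 40 - 41 = 36 - 81 ≡ 41; y = λ·(40 - 41) - 29 ≡ 8. → (41, 8)
12P: (41, 8) + (41, 35): same x and y₁ ≡ -y₂, so the sum is 𝒪.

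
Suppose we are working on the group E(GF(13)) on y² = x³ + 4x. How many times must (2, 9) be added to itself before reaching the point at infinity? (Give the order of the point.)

4

2P: tangent at (2, 9): λ = (3·2² + 4)/(2·9) ≡ 3/5. 5⁻¹ ≡ 8 (mod 13) since 5·8 = 40 ≡ 1, so λ ≡ 3·8 ≡ 11.
  x = λ² - 2 - 2 = 121 - 4 ≡ 0; y = λ·(2 - 0) - 9 ≡ 0. → (0, 0)
3P: (0, 0) + (2, 9). λ = (9 - 0)/(2 - 0) ≡ 9/2 mod 13. 2⁻¹ ≡ 7 (mod 13), so λ ≡ 11.
  x = λ² - 0 - 2 = 121 - 2 ≡ 2; y = λ·(0 - 2) - 0 ≡ 4. → (2, 4)
4P: (2, 4) + (2, 9): same x and y₁ ≡ -y₂, so the sum is the point at infinity.
4P = the point at infinity, so the order is 4.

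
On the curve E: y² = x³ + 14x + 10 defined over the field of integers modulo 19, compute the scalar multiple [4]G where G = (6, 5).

(12, 14)

Repeated addition: build up to 4G.
2G: tangent at (6, 5): λ = (3·6² + 14)/(2·5) ≡ 8/10. 10⁻¹ ≡ 2 (mod 19), so λ ≡ 8·2 ≡ 16.
  x = λ² - 6 - 6 = 256 - 12 ≡ 16; y = λ·(6 - 16) - 5 ≡ 6. → (16, 6)
3G: (16, 6) + (6, 5). λ = (5 - 6)/(6 - 16) ≡ 18/9 mod 19. 9⁻¹ ≡ 17 (mod 19), so λ ≡ 2.
  x = λ² - 16 - 6 = 4 - 22 ≡ 1; y = λ·(16 - 1) - 6 ≡ 5. → (1, 5)
4G: (1, 5) + (6, 5). λ = (5 - 5)/(6 - 1) ≡ 0/5 mod 19. 5⁻¹ ≡ 4 (mod 19), so λ ≡ 0.
  x = λ² - 1 - 6 = 0 - 7 ≡ 12; y = λ·(1 - 12) - 5 ≡ 14. → (12, 14)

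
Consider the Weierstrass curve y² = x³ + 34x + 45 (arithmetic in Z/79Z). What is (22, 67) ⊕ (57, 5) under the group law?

(25, 76)

(22, 67) + (57, 5). λ = (5 - 67)/(57 - 22) ≡ 17/35 mod 79. 35⁻¹ ≡ 70 (mod 79) since 35·70 = 2450 ≡ 1, so λ ≡ 5.
  x = λ² - 22 - 57 = 25 - 79 ≡ 25; y = λ·(22 - 25) - 67 ≡ 76. → (25, 76)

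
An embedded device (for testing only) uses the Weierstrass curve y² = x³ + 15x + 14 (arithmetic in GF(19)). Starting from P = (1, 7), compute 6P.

(14, 2)

Repeated addition: build up to 6P.
2P: tangent at (1, 7): λ = (3·1² + 15)/(2·7) ≡ 18/14. 14⁻¹ ≡ 15 (mod 19) since 14·15 = 210 ≡ 1, so λ ≡ 18·15 ≡ 4.
  x = λ² - 1 - 1 = 16 - 2 ≡ 14; y = λ·(1 - 14) - 7 ≡ 17. → (14, 17)
3P: (14, 17) + (1, 7). λ = (7 - 17)/(1 - 14) ≡ 9/6 mod 19. 6⁻¹ ≡ 16 (mod 19) since 6·16 = 96 ≡ 1, so λ ≡ 11.
  x = λ² - 14 - 1 = 121 - 15 ≡ 11; y = λ·(14 - 11) - 17 ≡ 16. → (11, 16)
4P: (11, 16) + (1, 7). λ = (7 - 16)/(1 - 11) ≡ 10/9 mod 19. 9⁻¹ ≡ 17 (mod 19), so λ ≡ 18.
  x = λ² - 11 - 1 = 324 - 12 ≡ 8; y = λ·(11 - 8) - 16 ≡ 0. → (8, 0)
5P: (8, 0) + (1, 7). λ = (7 - 0)/(1 - 8) ≡ 7/12 mod 19. 12⁻¹ ≡ 8 (mod 19), so λ ≡ 18.
  x = λ² - 8 - 1 = 324 - 9 ≡ 11; y = λ·(8 - 11) - 0 ≡ 3. → (11, 3)
6P: (11, 3) + (1, 7). λ = (7 - 3)/(1 - 11) ≡ 4/9 mod 19. 9⁻¹ ≡ 17 (mod 19), so λ ≡ 11.
  x = λ² - 11 - 1 = 121 - 12 ≡ 14; y = λ·(11 - 14) - 3 ≡ 2. → (14, 2)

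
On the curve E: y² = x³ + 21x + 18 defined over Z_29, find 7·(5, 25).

Write P = (5, 25).
Double-and-add on 7 = (111)₂. Start with P = (5, 25) for the leading 1-bit.
double: tangent at (5, 25): λ = (3·5² + 21)/(2·25) ≡ 9/21. 21⁻¹ ≡ 18 (mod 29), so λ ≡ 9·18 ≡ 17.
  x = λ² - 5 - 5 = 289 - 10 ≡ 18; y = λ·(5 - 18) - 25 ≡ 15. → (18, 15)
add P: (18, 15) + (5, 25). λ = (25 - 15)/(5 - 18) ≡ 10/16 mod 29. 16⁻¹ ≡ 20 (mod 29), so λ ≡ 26.
  x = λ² - 18 - 5 = 676 - 23 ≡ 15; y = λ·(18 - 15) - 15 ≡ 5. → (15, 5)
double: tangent at (15, 5): λ = (3·15² + 21)/(2·5) ≡ 0/10. 10⁻¹ ≡ 3 (mod 29) since 10·3 = 30 ≡ 1, so λ ≡ 0·3 ≡ 0.
  x = λ² - 15 - 15 = 0 - 30 ≡ 28; y = λ·(15 - 28) - 5 ≡ 24. → (28, 24)
add P: (28, 24) + (5, 25). λ = (25 - 24)/(5 - 28) ≡ 1/6 mod 29. 6⁻¹ ≡ 5 (mod 29), so λ ≡ 5.
  x = λ² - 28 - 5 = 25 - 33 ≡ 21; y = λ·(28 - 21) - 24 ≡ 11. → (21, 11)

(21, 11)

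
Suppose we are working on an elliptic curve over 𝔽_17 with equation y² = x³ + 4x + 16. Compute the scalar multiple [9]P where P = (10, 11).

(8, 13)

Double-and-add on 9 = (1001)₂. Start with P = (10, 11) for the leading 1-bit.
double: tangent at (10, 11): λ = (3·10² + 4)/(2·11) ≡ 15/5. 5⁻¹ ≡ 7 (mod 17), so λ ≡ 15·7 ≡ 3.
  x = λ² - 10 - 10 = 9 - 20 ≡ 6; y = λ·(10 - 6) - 11 ≡ 1. → (6, 1)
double: tangent at (6, 1): λ = (3·6² + 4)/(2·1) ≡ 10/2. 2⁻¹ ≡ 9 (mod 17), so λ ≡ 10·9 ≡ 5.
  x = λ² - 6 - 6 = 25 - 12 ≡ 13; y = λ·(6 - 13) - 1 ≡ 15. → (13, 15)
double: tangent at (13, 15): λ = (3·13² + 4)/(2·15) ≡ 1/13. 13⁻¹ ≡ 4 (mod 17) since 13·4 = 52 ≡ 1, so λ ≡ 1·4 ≡ 4.
  x = λ² - 13 - 13 = 16 - 26 ≡ 7; y = λ·(13 - 7) - 15 ≡ 9. → (7, 9)
add P: (7, 9) + (10, 11). λ = (11 - 9)/(10 - 7) ≡ 2/3 mod 17. 3⁻¹ ≡ 6 (mod 17), so λ ≡ 12.
  x = λ² - 7 - 10 = 144 - 17 ≡ 8; y = λ·(7 - 8) - 9 ≡ 13. → (8, 13)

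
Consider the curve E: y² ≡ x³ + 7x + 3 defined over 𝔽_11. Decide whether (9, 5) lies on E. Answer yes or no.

yes

y² = 5² ≡ 3; x³ + 7x + 3 = 795 ≡ 3 (mod 11). 3 = 3.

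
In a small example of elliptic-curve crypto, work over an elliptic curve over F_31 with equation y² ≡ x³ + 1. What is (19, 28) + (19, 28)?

tangent at (19, 28): λ = (3·19² + 0)/(2·28) ≡ 29/25. 25⁻¹ ≡ 5 (mod 31), so λ ≡ 29·5 ≡ 21.
  x = λ² - 19 - 19 = 441 - 38 ≡ 0; y = λ·(19 - 0) - 28 ≡ 30. → (0, 30)

(0, 30)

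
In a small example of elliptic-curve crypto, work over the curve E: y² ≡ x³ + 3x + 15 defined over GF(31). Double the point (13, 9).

tangent at (13, 9): λ = (3·13² + 3)/(2·9) ≡ 14/18. 18⁻¹ ≡ 19 (mod 31), so λ ≡ 14·19 ≡ 18.
  x = λ² - 13 - 13 = 324 - 26 ≡ 19; y = λ·(13 - 19) - 9 ≡ 7. → (19, 7)

(19, 7)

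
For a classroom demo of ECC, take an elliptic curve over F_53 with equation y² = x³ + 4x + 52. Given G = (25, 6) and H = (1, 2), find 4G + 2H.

First 4G:
Double-and-add on 4 = (100)₂. Start with G = (25, 6) for the leading 1-bit.
double: tangent at (25, 6): λ = (3·25² + 4)/(2·6) ≡ 24/12. 12⁻¹ ≡ 31 (mod 53) since 12·31 = 372 ≡ 1, so λ ≡ 24·31 ≡ 2.
  x = λ² - 25 - 25 = 4 - 50 ≡ 7; y = λ·(25 - 7) - 6 ≡ 30. → (7, 30)
double: tangent at (7, 30): λ = (3·7² + 4)/(2·30) ≡ 45/7. 7⁻¹ ≡ 38 (mod 53), so λ ≡ 45·38 ≡ 14.
  x = λ² - 7 - 7 = 196 - 14 ≡ 23; y = λ·(7 - 23) - 30 ≡ 11. → (23, 11)
4G = (23, 11).
Next 2H:
Repeated addition: build up to 2H.
2H: tangent at (1, 2): λ = (3·1² + 4)/(2·2) ≡ 7/4. 4⁻¹ ≡ 40 (mod 53), so λ ≡ 7·40 ≡ 15.
  x = λ² - 1 - 1 = 225 - 2 ≡ 11; y = λ·(1 - 11) - 2 ≡ 7. → (11, 7)
2H = (11, 7).
Finally 4G + 2H:
(23, 11) + (11, 7). λ = (7 - 11)/(11 - 23) ≡ 49/41 mod 53. 41⁻¹ ≡ 22 (mod 53), so λ ≡ 18.
  x = λ² - 23 - 11 = 324 - 34 ≡ 25; y = λ·(23 - 25) - 11 ≡ 6. → (25, 6)

(25, 6)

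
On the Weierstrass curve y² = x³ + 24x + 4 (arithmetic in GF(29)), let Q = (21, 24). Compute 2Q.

(0, 27)

tangent at (21, 24): λ = (3·21² + 24)/(2·24) ≡ 13/19. 19⁻¹ ≡ 26 (mod 29), so λ ≡ 13·26 ≡ 19.
  x = λ² - 21 - 21 = 361 - 42 ≡ 0; y = λ·(21 - 0) - 24 ≡ 27. → (0, 27)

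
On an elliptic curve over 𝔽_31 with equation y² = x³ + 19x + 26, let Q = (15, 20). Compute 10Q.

Repeated addition: build up to 10Q.
2Q: tangent at (15, 20): λ = (3·15² + 19)/(2·20) ≡ 12/9. 9⁻¹ ≡ 7 (mod 31) since 9·7 = 63 ≡ 1, so λ ≡ 12·7 ≡ 22.
  x = λ² - 15 - 15 = 484 - 30 ≡ 20; y = λ·(15 - 20) - 20 ≡ 25. → (20, 25)
3Q: (20, 25) + (15, 20). λ = (20 - 25)/(15 - 20) ≡ 26/26 mod 31. 26⁻¹ ≡ 6 (mod 31), so λ ≡ 1.
  x = λ² - 20 - 15 = 1 - 35 ≡ 28; y = λ·(20 - 28) - 25 ≡ 29. → (28, 29)
4Q: (28, 29) + (15, 20). λ = (20 - 29)/(15 - 28) ≡ 22/18 mod 31. 18⁻¹ ≡ 19 (mod 31), so λ ≡ 15.
  x = λ² - 28 - 15 = 225 - 43 ≡ 27; y = λ·(28 - 27) - 29 ≡ 17. → (27, 17)
5Q: (27, 17) + (15, 20). λ = (20 - 17)/(15 - 27) ≡ 3/19 mod 31. 19⁻¹ ≡ 18 (mod 31), so λ ≡ 23.
  x = λ² - 27 - 15 = 529 - 42 ≡ 22; y = λ·(27 - 22) - 17 ≡ 5. → (22, 5)
6Q: (22, 5) + (15, 20). λ = (20 - 5)/(15 - 22) ≡ 15/24 mod 31. 24⁻¹ ≡ 22 (mod 31), so λ ≡ 20.
  x = λ² - 22 - 15 = 400 - 37 ≡ 22; y = λ·(22 - 22) - 5 ≡ 26. → (22, 26)
7Q: (22, 26) + (15, 20). λ = (20 - 26)/(15 - 22) ≡ 25/24 mod 31. 24⁻¹ ≡ 22 (mod 31), so λ ≡ 23.
  x = λ² - 22 - 15 = 529 - 37 ≡ 27; y = λ·(22 - 27) - 26 ≡ 14. → (27, 14)
8Q: (27, 14) + (15, 20). λ = (20 - 14)/(15 - 27) ≡ 6/19 mod 31. 19⁻¹ ≡ 18 (mod 31), so λ ≡ 15.
  x = λ² - 27 - 15 = 225 - 42 ≡ 28; y = λ·(27 - 28) - 14 ≡ 2. → (28, 2)
9Q: (28, 2) + (15, 20). λ = (20 - 2)/(15 - 28) ≡ 18/18 mod 31. 18⁻¹ ≡ 19 (mod 31), so λ ≡ 1.
  x = λ² - 28 - 15 = 1 - 43 ≡ 20; y = λ·(28 - 20) - 2 ≡ 6. → (20, 6)
10Q: (20, 6) + (15, 20). λ = (20 - 6)/(15 - 20) ≡ 14/26 mod 31. 26⁻¹ ≡ 6 (mod 31) since 26·6 = 156 ≡ 1, so λ ≡ 22.
  x = λ² - 20 - 15 = 484 - 35 ≡ 15; y = λ·(20 - 15) - 6 ≡ 11. → (15, 11)

(15, 11)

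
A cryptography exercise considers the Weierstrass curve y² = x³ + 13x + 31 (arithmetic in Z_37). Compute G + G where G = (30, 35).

(23, 18)

tangent at (30, 35): λ = (3·30² + 13)/(2·35) ≡ 12/33. 33⁻¹ ≡ 9 (mod 37) since 33·9 = 297 ≡ 1, so λ ≡ 12·9 ≡ 34.
  x = λ² - 30 - 30 = 1156 - 60 ≡ 23; y = λ·(30 - 23) - 35 ≡ 18. → (23, 18)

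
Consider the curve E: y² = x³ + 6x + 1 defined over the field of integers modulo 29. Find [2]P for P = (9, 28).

(18, 5)

tangent at (9, 28): λ = (3·9² + 6)/(2·28) ≡ 17/27. 27⁻¹ ≡ 14 (mod 29), so λ ≡ 17·14 ≡ 6.
  x = λ² - 9 - 9 = 36 - 18 ≡ 18; y = λ·(9 - 18) - 28 ≡ 5. → (18, 5)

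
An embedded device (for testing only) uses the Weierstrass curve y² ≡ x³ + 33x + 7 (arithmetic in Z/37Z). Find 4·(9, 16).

(1, 35)

Write Q = (9, 16).
Double-and-add on 4 = (100)₂. Start with Q = (9, 16) for the leading 1-bit.
double: tangent at (9, 16): λ = (3·9² + 33)/(2·16) ≡ 17/32. 32⁻¹ ≡ 22 (mod 37), so λ ≡ 17·22 ≡ 4.
  x = λ² - 9 - 9 = 16 - 18 ≡ 35; y = λ·(9 - 35) - 16 ≡ 28. → (35, 28)
double: tangent at (35, 28): λ = (3·35² + 33)/(2·28) ≡ 8/19. 19⁻¹ ≡ 2 (mod 37) since 19·2 = 38 ≡ 1, so λ ≡ 8·2 ≡ 16.
  x = λ² - 35 - 35 = 256 - 70 ≡ 1; y = λ·(35 - 1) - 28 ≡ 35. → (1, 35)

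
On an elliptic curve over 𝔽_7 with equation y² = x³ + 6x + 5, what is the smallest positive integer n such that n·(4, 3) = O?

7

2P: tangent at (4, 3): λ = (3·4² + 6)/(2·3) ≡ 5/6. 6⁻¹ ≡ 6 (mod 7), so λ ≡ 5·6 ≡ 2.
  x = λ² - 4 - 4 = 4 - 8 ≡ 3; y = λ·(4 - 3) - 3 ≡ 6. → (3, 6)
3P: (3, 6) + (4, 3). λ = (3 - 6)/(4 - 3) ≡ 4/1 mod 7. 1⁻¹ ≡ 1 (mod 7), so λ ≡ 4.
  x = λ² - 3 - 4 = 16 - 7 ≡ 2; y = λ·(3 - 2) - 6 ≡ 5. → (2, 5)
4P: (2, 5) + (4, 3). λ = (3 - 5)/(4 - 2) ≡ 5/2 mod 7. 2⁻¹ ≡ 4 (mod 7), so λ ≡ 6.
  x = λ² - 2 - 4 = 36 - 6 ≡ 2; y = λ·(2 - 2) - 5 ≡ 2. → (2, 2)
5P: (2, 2) + (4, 3). λ = (3 - 2)/(4 - 2) ≡ 1/2 mod 7. 2⁻¹ ≡ 4 (mod 7) since 2·4 = 8 ≡ 1, so λ ≡ 4.
  x = λ² - 2 - 4 = 16 - 6 ≡ 3; y = λ·(2 - 3) - 2 ≡ 1. → (3, 1)
6P: (3, 1) + (4, 3). λ = (3 - 1)/(4 - 3) ≡ 2/1 mod 7. 1⁻¹ ≡ 1 (mod 7), so λ ≡ 2.
  x = λ² - 3 - 4 = 4 - 7 ≡ 4; y = λ·(3 - 4) - 1 ≡ 4. → (4, 4)
7P: (4, 4) + (4, 3): same x and y₁ ≡ -y₂, so the sum is O.
7P = O, so the order is 7.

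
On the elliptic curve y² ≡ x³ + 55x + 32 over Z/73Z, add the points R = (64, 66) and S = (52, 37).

(11, 56)

(64, 66) + (52, 37). λ = (37 - 66)/(52 - 64) ≡ 44/61 mod 73. 61⁻¹ ≡ 6 (mod 73), so λ ≡ 45.
  x = λ² - 64 - 52 = 2025 - 116 ≡ 11; y = λ·(64 - 11) - 66 ≡ 56. → (11, 56)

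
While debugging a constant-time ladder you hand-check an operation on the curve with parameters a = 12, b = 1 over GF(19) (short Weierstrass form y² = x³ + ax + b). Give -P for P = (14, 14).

-(14, 14) = (14, -14 mod 19) = (14, 5).

(14, 5)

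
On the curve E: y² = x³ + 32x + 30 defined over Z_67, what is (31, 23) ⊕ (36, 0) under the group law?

(56, 25)

(31, 23) + (36, 0). λ = (0 - 23)/(36 - 31) ≡ 44/5 mod 67. 5⁻¹ ≡ 27 (mod 67), so λ ≡ 49.
  x = λ² - 31 - 36 = 2401 - 67 ≡ 56; y = λ·(31 - 56) - 23 ≡ 25. → (56, 25)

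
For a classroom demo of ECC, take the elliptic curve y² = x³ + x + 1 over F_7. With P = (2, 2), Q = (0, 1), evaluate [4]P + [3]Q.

First 4P:
Double-and-add on 4 = (100)₂. Start with P = (2, 2) for the leading 1-bit.
double: tangent at (2, 2): λ = (3·2² + 1)/(2·2) ≡ 6/4. 4⁻¹ ≡ 2 (mod 7) since 4·2 = 8 ≡ 1, so λ ≡ 6·2 ≡ 5.
  x = λ² - 2 - 2 = 25 - 4 ≡ 0; y = λ·(2 - 0) - 2 ≡ 1. → (0, 1)
double: tangent at (0, 1): λ = (3·0² + 1)/(2·1) ≡ 1/2. 2⁻¹ ≡ 4 (mod 7), so λ ≡ 1·4 ≡ 4.
  x = λ² - 0 - 0 = 16 - 0 ≡ 2; y = λ·(0 - 2) - 1 ≡ 5. → (2, 5)
4P = (2, 5).
Next 3Q:
Repeated addition: build up to 3Q.
2Q: tangent at (0, 1): λ = (3·0² + 1)/(2·1) ≡ 1/2. 2⁻¹ ≡ 4 (mod 7) since 2·4 = 8 ≡ 1, so λ ≡ 1·4 ≡ 4.
  x = λ² - 0 - 0 = 16 - 0 ≡ 2; y = λ·(0 - 2) - 1 ≡ 5. → (2, 5)
3Q: (2, 5) + (0, 1). λ = (1 - 5)/(0 - 2) ≡ 3/5 mod 7. 5⁻¹ ≡ 3 (mod 7), so λ ≡ 2.
  x = λ² - 2 - 0 = 4 - 2 ≡ 2; y = λ·(2 - 2) - 5 ≡ 2. → (2, 2)
3Q = (2, 2).
Finally 4P + 3Q:
(2, 5) + (2, 2): same x and y₁ ≡ -y₂, so the sum is 𝒪.

O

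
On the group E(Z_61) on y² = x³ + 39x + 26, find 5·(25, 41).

Write G = (25, 41).
Double-and-add on 5 = (101)₂. Start with G = (25, 41) for the leading 1-bit.
double: tangent at (25, 41): λ = (3·25² + 39)/(2·41) ≡ 23/21. 21⁻¹ ≡ 32 (mod 61), so λ ≡ 23·32 ≡ 4.
  x = λ² - 25 - 25 = 16 - 50 ≡ 27; y = λ·(25 - 27) - 41 ≡ 12. → (27, 12)
double: tangent at (27, 12): λ = (3·27² + 39)/(2·12) ≡ 30/24. 24⁻¹ ≡ 28 (mod 61), so λ ≡ 30·28 ≡ 47.
  x = λ² - 27 - 27 = 2209 - 54 ≡ 20; y = λ·(27 - 20) - 12 ≡ 12. → (20, 12)
add G: (20, 12) + (25, 41). λ = (41 - 12)/(25 - 20) ≡ 29/5 mod 61. 5⁻¹ ≡ 49 (mod 61), so λ ≡ 18.
  x = λ² - 20 - 25 = 324 - 45 ≡ 35; y = λ·(20 - 35) - 12 ≡ 23. → (35, 23)

(35, 23)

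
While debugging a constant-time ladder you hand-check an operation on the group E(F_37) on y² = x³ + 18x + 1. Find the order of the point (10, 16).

2P: tangent at (10, 16): λ = (3·10² + 18)/(2·16) ≡ 22/32. 32⁻¹ ≡ 22 (mod 37), so λ ≡ 22·22 ≡ 3.
  x = λ² - 10 - 10 = 9 - 20 ≡ 26; y = λ·(10 - 26) - 16 ≡ 10. → (26, 10)
3P: (26, 10) + (10, 16). λ = (16 - 10)/(10 - 26) ≡ 6/21 mod 37. 21⁻¹ ≡ 30 (mod 37) since 21·30 = 630 ≡ 1, so λ ≡ 32.
  x = λ² - 26 - 10 = 1024 - 36 ≡ 26; y = λ·(26 - 26) - 10 ≡ 27. → (26, 27)
4P: (26, 27) + (10, 16). λ = (16 - 27)/(10 - 26) ≡ 26/21 mod 37. 21⁻¹ ≡ 30 (mod 37), so λ ≡ 3.
  x = λ² - 26 - 10 = 9 - 36 ≡ 10; y = λ·(26 - 10) - 27 ≡ 21. → (10, 21)
5P: (10, 21) + (10, 16): same x and y₁ ≡ -y₂, so the sum is O.
5P = O, so the order is 5.

5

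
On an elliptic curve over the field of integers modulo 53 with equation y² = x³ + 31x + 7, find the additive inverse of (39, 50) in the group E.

(39, 3)

-(39, 50) = (39, -50 mod 53) = (39, 3).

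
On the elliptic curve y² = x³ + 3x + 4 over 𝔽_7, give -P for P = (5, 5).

(5, 2)

-(5, 5) = (5, -5 mod 7) = (5, 2).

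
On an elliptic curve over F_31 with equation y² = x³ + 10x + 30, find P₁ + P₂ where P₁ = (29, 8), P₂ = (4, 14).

(30, 22)

(29, 8) + (4, 14). λ = (14 - 8)/(4 - 29) ≡ 6/6 mod 31. 6⁻¹ ≡ 26 (mod 31) since 6·26 = 156 ≡ 1, so λ ≡ 1.
  x = λ² - 29 - 4 = 1 - 33 ≡ 30; y = λ·(29 - 30) - 8 ≡ 22. → (30, 22)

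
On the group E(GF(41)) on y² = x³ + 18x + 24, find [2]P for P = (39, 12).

tangent at (39, 12): λ = (3·39² + 18)/(2·12) ≡ 30/24. 24⁻¹ ≡ 12 (mod 41), so λ ≡ 30·12 ≡ 32.
  x = λ² - 39 - 39 = 1024 - 78 ≡ 3; y = λ·(39 - 3) - 12 ≡ 33. → (3, 33)

(3, 33)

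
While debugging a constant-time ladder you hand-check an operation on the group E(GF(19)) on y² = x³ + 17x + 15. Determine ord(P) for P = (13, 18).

2P: tangent at (13, 18): λ = (3·13² + 17)/(2·18) ≡ 11/17. 17⁻¹ ≡ 9 (mod 19), so λ ≡ 11·9 ≡ 4.
  x = λ² - 13 - 13 = 16 - 26 ≡ 9; y = λ·(13 - 9) - 18 ≡ 17. → (9, 17)
3P: (9, 17) + (13, 18). λ = (18 - 17)/(13 - 9) ≡ 1/4 mod 19. 4⁻¹ ≡ 5 (mod 19), so λ ≡ 5.
  x = λ² - 9 - 13 = 25 - 22 ≡ 3; y = λ·(9 - 3) - 17 ≡ 13. → (3, 13)
4P: (3, 13) + (13, 18). λ = (18 - 13)/(13 - 3) ≡ 5/10 mod 19. 10⁻¹ ≡ 2 (mod 19), so λ ≡ 10.
  x = λ² - 3 - 13 = 100 - 16 ≡ 8; y = λ·(3 - 8) - 13 ≡ 13. → (8, 13)
5P: (8, 13) + (13, 18). λ = (18 - 13)/(13 - 8) ≡ 5/5 mod 19. 5⁻¹ ≡ 4 (mod 19) since 5·4 = 20 ≡ 1, so λ ≡ 1.
  x = λ² - 8 - 13 = 1 - 21 ≡ 18; y = λ·(8 - 18) - 13 ≡ 15. → (18, 15)
6P: (18, 15) + (13, 18). λ = (18 - 15)/(13 - 18) ≡ 3/14 mod 19. 14⁻¹ ≡ 15 (mod 19), so λ ≡ 7.
  x = λ² - 18 - 13 = 49 - 31 ≡ 18; y = λ·(18 - 18) - 15 ≡ 4. → (18, 4)
7P: (18, 4) + (13, 18). λ = (18 - 4)/(13 - 18) ≡ 14/14 mod 19. 14⁻¹ ≡ 15 (mod 19), so λ ≡ 1.
  x = λ² - 18 - 13 = 1 - 31 ≡ 8; y = λ·(18 - 8) - 4 ≡ 6. → (8, 6)
8P: (8, 6) + (13, 18). λ = (18 - 6)/(13 - 8) ≡ 12/5 mod 19. 5⁻¹ ≡ 4 (mod 19), so λ ≡ 10.
  x = λ² - 8 - 13 = 100 - 21 ≡ 3; y = λ·(8 - 3) - 6 ≡ 6. → (3, 6)
9P: (3, 6) + (13, 18). λ = (18 - 6)/(13 - 3) ≡ 12/10 mod 19. 10⁻¹ ≡ 2 (mod 19) since 10·2 = 20 ≡ 1, so λ ≡ 5.
  x = λ² - 3 - 13 = 25 - 16 ≡ 9; y = λ·(3 - 9) - 6 ≡ 2. → (9, 2)
10P: (9, 2) + (13, 18). λ = (18 - 2)/(13 - 9) ≡ 16/4 mod 19. 4⁻¹ ≡ 5 (mod 19), so λ ≡ 4.
  x = λ² - 9 - 13 = 16 - 22 ≡ 13; y = λ·(9 - 13) - 2 ≡ 1. → (13, 1)
11P: (13, 1) + (13, 18): same x and y₁ ≡ -y₂, so the sum is the point at infinity.
11P = the point at infinity, so the order is 11.

11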